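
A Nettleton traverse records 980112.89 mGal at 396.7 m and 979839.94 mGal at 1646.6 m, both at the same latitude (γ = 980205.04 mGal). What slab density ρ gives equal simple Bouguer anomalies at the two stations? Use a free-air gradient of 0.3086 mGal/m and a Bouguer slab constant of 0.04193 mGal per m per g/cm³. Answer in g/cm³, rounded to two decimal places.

Δg_obs = 979839.94 − 980112.89 = -272.95 mGal over Δh = 1646.6 − 396.7 = 1249.9 m
Equal Bouguer anomalies ⇒ Δg_obs + (0.3086 − 0.04193ρ)·Δh = 0
0.3086 − 0.04193ρ = −Δg_obs/Δh = 0.21838
ρ = (0.3086 − 0.21838) / 0.04193 = 2.15 g/cm³

2.15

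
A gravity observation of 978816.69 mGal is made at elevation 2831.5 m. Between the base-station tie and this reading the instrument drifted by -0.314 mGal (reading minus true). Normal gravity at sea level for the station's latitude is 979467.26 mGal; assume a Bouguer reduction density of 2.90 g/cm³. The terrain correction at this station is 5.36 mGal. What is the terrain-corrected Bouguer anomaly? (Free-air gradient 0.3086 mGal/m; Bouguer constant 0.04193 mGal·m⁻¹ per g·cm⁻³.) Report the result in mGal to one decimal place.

Drift-corrected reading = 978816.69 − (-0.314) = 978817.004 mGal
Free-air correction = 0.3086 × 2831.5 = 873.80 mGal
Free-air anomaly = 978817.004 − 979467.26 + (873.80) = 223.544 mGal
Bouguer slab correction = 0.04193 × 2.90 × 2831.5 = 344.30 mGal
Simple Bouguer anomaly = 223.544 − (344.30) = -120.756 mGal
Complete Bouguer anomaly = -120.756 + 5.36 = -115.396 mGal

-115.4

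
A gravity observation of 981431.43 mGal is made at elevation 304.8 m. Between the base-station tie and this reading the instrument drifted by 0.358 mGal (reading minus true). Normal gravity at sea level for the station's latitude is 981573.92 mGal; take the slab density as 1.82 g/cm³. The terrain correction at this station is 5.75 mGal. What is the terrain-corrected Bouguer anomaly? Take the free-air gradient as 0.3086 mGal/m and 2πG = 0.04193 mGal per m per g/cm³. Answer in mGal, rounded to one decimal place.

-66.3

Drift-corrected reading = 981431.43 − (0.358) = 981431.072 mGal
Free-air correction = 0.3086 × 304.8 = 94.06 mGal
Free-air anomaly = 981431.072 − 981573.92 + (94.06) = -48.788 mGal
Bouguer slab correction = 0.04193 × 1.82 × 304.8 = 23.26 mGal
Simple Bouguer anomaly = -48.788 − (23.26) = -72.048 mGal
Complete Bouguer anomaly = -72.048 + 5.75 = -66.298 mGal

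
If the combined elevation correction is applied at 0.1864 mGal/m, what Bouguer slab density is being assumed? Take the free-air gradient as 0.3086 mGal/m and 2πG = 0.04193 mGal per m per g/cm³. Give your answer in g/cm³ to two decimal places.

2.91

0.1864 = 0.3086 − 0.04193 × ρ
ρ = (0.3086 − 0.1864) / 0.04193 = 2.91 g/cm³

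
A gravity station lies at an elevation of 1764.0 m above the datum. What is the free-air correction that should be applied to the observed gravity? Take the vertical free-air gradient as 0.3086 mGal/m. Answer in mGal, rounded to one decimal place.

Free-air correction = 0.3086 × 1764.0 = 544.4 mGal

544.4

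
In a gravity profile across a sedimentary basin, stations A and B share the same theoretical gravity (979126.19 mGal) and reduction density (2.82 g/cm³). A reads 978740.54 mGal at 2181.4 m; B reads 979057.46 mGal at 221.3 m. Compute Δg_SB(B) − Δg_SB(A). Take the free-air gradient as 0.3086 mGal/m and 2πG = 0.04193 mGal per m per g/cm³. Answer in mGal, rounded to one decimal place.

Δg_SB(A) = 978740.54 − 979126.19 + 0.3086×2181.4 − 0.04193×2.82×2181.4 = 29.60 mGal
Δg_SB(B) = 979057.46 − 979126.19 + 0.3086×221.3 − 0.04193×2.82×221.3 = -26.60 mGal
Difference = -26.60 − (29.60) = -56.20 mGal

-56.2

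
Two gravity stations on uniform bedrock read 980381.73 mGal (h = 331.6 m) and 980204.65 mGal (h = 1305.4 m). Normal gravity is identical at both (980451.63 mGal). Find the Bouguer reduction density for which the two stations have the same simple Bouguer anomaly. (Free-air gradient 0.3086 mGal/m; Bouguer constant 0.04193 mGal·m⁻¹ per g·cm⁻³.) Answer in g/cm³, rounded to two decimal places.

Δg_obs = 980204.65 − 980381.73 = -177.08 mGal over Δh = 1305.4 − 331.6 = 973.8 m
Equal Bouguer anomalies ⇒ Δg_obs + (0.3086 − 0.04193ρ)·Δh = 0
0.3086 − 0.04193ρ = −Δg_obs/Δh = 0.18184
ρ = (0.3086 − 0.18184) / 0.04193 = 3.02 g/cm³

3.02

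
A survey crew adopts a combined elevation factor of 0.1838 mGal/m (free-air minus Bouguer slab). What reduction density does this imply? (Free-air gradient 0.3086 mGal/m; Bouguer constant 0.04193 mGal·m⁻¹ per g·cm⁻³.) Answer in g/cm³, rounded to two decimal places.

0.1838 = 0.3086 − 0.04193 × ρ
ρ = (0.3086 − 0.1838) / 0.04193 = 2.98 g/cm³

2.98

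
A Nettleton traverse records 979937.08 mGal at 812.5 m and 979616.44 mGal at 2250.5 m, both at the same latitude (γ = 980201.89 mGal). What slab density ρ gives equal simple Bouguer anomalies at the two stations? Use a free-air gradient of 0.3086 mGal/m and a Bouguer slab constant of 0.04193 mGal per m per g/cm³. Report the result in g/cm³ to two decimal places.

2.04

Δg_obs = 979616.44 − 979937.08 = -320.64 mGal over Δh = 2250.5 − 812.5 = 1438.0 m
Equal Bouguer anomalies ⇒ Δg_obs + (0.3086 − 0.04193ρ)·Δh = 0
0.3086 − 0.04193ρ = −Δg_obs/Δh = 0.22298
ρ = (0.3086 − 0.22298) / 0.04193 = 2.04 g/cm³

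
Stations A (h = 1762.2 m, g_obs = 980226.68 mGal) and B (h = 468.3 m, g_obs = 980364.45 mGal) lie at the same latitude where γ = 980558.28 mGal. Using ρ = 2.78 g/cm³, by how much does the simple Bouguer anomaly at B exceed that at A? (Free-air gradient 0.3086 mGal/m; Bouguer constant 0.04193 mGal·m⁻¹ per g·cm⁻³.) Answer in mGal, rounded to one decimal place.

-110.7

Δg_SB(A) = 980226.68 − 980558.28 + 0.3086×1762.2 − 0.04193×2.78×1762.2 = 6.80 mGal
Δg_SB(B) = 980364.45 − 980558.28 + 0.3086×468.3 − 0.04193×2.78×468.3 = -103.90 mGal
Difference = -103.90 − (6.80) = -110.70 mGal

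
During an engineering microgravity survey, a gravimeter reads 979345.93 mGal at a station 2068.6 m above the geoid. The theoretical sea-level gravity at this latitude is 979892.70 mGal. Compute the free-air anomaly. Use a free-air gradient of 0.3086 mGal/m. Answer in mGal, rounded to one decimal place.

91.6

Free-air correction = 0.3086 × 2068.6 = 638.37 mGal
Free-air anomaly = 979345.93 − 979892.70 + (638.37) = 91.60 mGal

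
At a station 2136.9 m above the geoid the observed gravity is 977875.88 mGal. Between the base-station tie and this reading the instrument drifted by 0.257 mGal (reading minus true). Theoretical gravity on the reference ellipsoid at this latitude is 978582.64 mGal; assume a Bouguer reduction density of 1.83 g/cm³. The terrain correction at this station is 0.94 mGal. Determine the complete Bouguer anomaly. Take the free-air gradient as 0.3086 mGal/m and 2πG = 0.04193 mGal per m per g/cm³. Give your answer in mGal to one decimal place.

Drift-corrected reading = 977875.88 − (0.257) = 977875.623 mGal
Free-air correction = 0.3086 × 2136.9 = 659.45 mGal
Free-air anomaly = 977875.623 − 978582.64 + (659.45) = -47.567 mGal
Bouguer slab correction = 0.04193 × 1.83 × 2136.9 = 163.97 mGal
Simple Bouguer anomaly = -47.567 − (163.97) = -211.537 mGal
Complete Bouguer anomaly = -211.537 + 0.94 = -210.597 mGal

-210.6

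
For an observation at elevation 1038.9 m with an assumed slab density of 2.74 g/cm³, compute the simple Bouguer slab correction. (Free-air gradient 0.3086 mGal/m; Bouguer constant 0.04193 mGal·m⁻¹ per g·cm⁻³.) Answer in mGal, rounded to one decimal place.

119.4

Bouguer slab correction = 0.04193 × 2.74 × 1038.9 = 119.4 mGal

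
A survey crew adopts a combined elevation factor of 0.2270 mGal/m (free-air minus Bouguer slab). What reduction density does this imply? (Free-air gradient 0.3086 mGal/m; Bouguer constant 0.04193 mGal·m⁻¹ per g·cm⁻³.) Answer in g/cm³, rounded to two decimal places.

0.2270 = 0.3086 − 0.04193 × ρ
ρ = (0.3086 − 0.2270) / 0.04193 = 1.95 g/cm³

1.95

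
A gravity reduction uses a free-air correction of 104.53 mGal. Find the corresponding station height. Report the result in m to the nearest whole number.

h = 104.53 / 0.3086 = 338.72 m

339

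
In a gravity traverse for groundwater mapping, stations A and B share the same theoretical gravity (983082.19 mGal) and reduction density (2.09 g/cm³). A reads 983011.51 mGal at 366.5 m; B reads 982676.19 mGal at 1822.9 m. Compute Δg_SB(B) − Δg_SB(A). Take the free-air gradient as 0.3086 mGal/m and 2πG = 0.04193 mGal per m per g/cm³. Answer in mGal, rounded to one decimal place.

Δg_SB(A) = 983011.51 − 983082.19 + 0.3086×366.5 − 0.04193×2.09×366.5 = 10.30 mGal
Δg_SB(B) = 982676.19 − 983082.19 + 0.3086×1822.9 − 0.04193×2.09×1822.9 = -3.20 mGal
Difference = -3.20 − (10.30) = -13.50 mGal

-13.5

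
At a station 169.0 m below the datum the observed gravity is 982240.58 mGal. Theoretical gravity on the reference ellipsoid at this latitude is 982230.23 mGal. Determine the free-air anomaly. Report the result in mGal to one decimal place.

Free-air correction = 0.3086 × -169.0 = -52.15 mGal
Free-air anomaly = 982240.58 − 982230.23 + (-52.15) = -41.80 mGal

-41.8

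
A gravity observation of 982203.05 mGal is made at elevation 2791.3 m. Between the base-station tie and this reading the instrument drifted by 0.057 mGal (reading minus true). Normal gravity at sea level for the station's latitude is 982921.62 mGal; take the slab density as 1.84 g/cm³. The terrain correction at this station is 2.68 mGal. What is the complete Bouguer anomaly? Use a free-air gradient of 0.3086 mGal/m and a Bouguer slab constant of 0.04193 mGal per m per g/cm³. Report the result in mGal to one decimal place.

-69.9

Drift-corrected reading = 982203.05 − (0.057) = 982202.993 mGal
Free-air correction = 0.3086 × 2791.3 = 861.40 mGal
Free-air anomaly = 982202.993 − 982921.62 + (861.40) = 142.773 mGal
Bouguer slab correction = 0.04193 × 1.84 × 2791.3 = 215.35 mGal
Simple Bouguer anomaly = 142.773 − (215.35) = -72.577 mGal
Complete Bouguer anomaly = -72.577 + 2.68 = -69.897 mGal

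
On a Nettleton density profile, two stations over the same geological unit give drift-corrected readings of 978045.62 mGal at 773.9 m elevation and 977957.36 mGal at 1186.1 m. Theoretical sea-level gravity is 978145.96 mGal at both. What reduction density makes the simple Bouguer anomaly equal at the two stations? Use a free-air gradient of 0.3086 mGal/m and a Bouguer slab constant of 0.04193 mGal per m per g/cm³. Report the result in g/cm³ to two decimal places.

Δg_obs = 977957.36 − 978045.62 = -88.26 mGal over Δh = 1186.1 − 773.9 = 412.2 m
Equal Bouguer anomalies ⇒ Δg_obs + (0.3086 − 0.04193ρ)·Δh = 0
0.3086 − 0.04193ρ = −Δg_obs/Δh = 0.21412
ρ = (0.3086 − 0.21412) / 0.04193 = 2.25 g/cm³

2.25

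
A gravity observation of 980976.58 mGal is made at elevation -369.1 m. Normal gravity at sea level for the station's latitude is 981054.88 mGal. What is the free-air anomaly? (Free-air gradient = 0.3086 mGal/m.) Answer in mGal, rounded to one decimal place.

-192.2

Free-air correction = 0.3086 × -369.1 = -113.90 mGal
Free-air anomaly = 980976.58 − 981054.88 + (-113.90) = -192.20 mGal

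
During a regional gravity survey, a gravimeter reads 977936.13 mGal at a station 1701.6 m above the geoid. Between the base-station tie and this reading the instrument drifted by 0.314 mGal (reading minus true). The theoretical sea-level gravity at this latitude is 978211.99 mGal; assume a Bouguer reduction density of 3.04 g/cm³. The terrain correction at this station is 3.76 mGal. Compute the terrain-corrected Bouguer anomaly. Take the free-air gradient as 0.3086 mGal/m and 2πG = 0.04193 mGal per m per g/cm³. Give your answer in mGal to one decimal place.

35.8

Drift-corrected reading = 977936.13 − (0.314) = 977935.816 mGal
Free-air correction = 0.3086 × 1701.6 = 525.11 mGal
Free-air anomaly = 977935.816 − 978211.99 + (525.11) = 248.936 mGal
Bouguer slab correction = 0.04193 × 3.04 × 1701.6 = 216.90 mGal
Simple Bouguer anomaly = 248.936 − (216.90) = 32.036 mGal
Complete Bouguer anomaly = 32.036 + 3.76 = 35.796 mGal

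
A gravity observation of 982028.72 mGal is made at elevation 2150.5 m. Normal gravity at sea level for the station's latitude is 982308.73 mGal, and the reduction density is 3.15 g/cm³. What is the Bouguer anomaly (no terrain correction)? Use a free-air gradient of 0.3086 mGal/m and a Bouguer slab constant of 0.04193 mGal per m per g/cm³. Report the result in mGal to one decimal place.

Free-air correction = 0.3086 × 2150.5 = 663.64 mGal
Free-air anomaly = 982028.72 − 982308.73 + (663.64) = 383.63 mGal
Bouguer slab correction = 0.04193 × 3.15 × 2150.5 = 284.04 mGal
Simple Bouguer anomaly = 383.63 − (284.04) = 99.59 mGal

99.6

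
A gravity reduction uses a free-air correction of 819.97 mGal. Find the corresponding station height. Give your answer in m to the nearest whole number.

h = 819.97 / 0.3086 = 2657.06 m

2657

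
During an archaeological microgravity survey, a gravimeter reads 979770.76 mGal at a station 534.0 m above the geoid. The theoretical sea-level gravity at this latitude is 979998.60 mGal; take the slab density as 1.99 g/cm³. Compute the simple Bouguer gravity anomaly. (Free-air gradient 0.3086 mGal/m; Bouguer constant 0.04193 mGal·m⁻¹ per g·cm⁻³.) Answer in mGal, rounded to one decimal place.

-107.6

Free-air correction = 0.3086 × 534.0 = 164.79 mGal
Free-air anomaly = 979770.76 − 979998.60 + (164.79) = -63.05 mGal
Bouguer slab correction = 0.04193 × 1.99 × 534.0 = 44.56 mGal
Simple Bouguer anomaly = -63.05 − (44.56) = -107.61 mGal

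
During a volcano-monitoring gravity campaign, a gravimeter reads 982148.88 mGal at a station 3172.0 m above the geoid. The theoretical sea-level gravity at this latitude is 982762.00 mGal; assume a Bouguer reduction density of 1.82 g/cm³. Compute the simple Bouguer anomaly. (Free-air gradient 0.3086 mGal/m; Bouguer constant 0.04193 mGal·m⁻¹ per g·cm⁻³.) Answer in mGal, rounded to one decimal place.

123.7

Free-air correction = 0.3086 × 3172.0 = 978.88 mGal
Free-air anomaly = 982148.88 − 982762.00 + (978.88) = 365.76 mGal
Bouguer slab correction = 0.04193 × 1.82 × 3172.0 = 242.06 mGal
Simple Bouguer anomaly = 365.76 − (242.06) = 123.70 mGal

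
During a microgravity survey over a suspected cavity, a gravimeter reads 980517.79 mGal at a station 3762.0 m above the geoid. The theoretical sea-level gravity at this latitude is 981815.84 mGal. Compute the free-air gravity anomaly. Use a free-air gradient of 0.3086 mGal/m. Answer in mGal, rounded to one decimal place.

-137.1

Free-air correction = 0.3086 × 3762.0 = 1160.95 mGal
Free-air anomaly = 980517.79 − 981815.84 + (1160.95) = -137.10 mGal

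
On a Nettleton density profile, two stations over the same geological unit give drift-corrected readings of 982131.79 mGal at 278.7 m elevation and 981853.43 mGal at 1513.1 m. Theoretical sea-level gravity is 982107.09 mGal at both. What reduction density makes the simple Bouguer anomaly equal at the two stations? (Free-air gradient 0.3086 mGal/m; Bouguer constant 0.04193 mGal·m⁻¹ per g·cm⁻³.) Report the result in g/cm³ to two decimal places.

Δg_obs = 981853.43 − 982131.79 = -278.36 mGal over Δh = 1513.1 − 278.7 = 1234.4 m
Equal Bouguer anomalies ⇒ Δg_obs + (0.3086 − 0.04193ρ)·Δh = 0
0.3086 − 0.04193ρ = −Δg_obs/Δh = 0.22550
ρ = (0.3086 − 0.22550) / 0.04193 = 1.98 g/cm³

1.98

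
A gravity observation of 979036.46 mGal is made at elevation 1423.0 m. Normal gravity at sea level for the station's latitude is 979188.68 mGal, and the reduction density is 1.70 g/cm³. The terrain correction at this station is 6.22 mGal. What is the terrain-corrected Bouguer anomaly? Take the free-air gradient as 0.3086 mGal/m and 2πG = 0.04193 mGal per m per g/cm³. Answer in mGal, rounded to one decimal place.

191.7

Free-air correction = 0.3086 × 1423.0 = 439.14 mGal
Free-air anomaly = 979036.46 − 979188.68 + (439.14) = 286.92 mGal
Bouguer slab correction = 0.04193 × 1.70 × 1423.0 = 101.43 mGal
Simple Bouguer anomaly = 286.92 − (101.43) = 185.49 mGal
Complete Bouguer anomaly = 185.49 + 6.22 = 191.71 mGal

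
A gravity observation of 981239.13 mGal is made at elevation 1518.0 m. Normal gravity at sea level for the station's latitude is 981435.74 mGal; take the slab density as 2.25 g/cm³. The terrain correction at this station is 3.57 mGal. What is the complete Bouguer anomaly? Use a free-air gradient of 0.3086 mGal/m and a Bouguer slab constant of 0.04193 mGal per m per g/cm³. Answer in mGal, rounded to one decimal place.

132.2

Free-air correction = 0.3086 × 1518.0 = 468.45 mGal
Free-air anomaly = 981239.13 − 981435.74 + (468.45) = 271.84 mGal
Bouguer slab correction = 0.04193 × 2.25 × 1518.0 = 143.21 mGal
Simple Bouguer anomaly = 271.84 − (143.21) = 128.63 mGal
Complete Bouguer anomaly = 128.63 + 3.57 = 132.20 mGal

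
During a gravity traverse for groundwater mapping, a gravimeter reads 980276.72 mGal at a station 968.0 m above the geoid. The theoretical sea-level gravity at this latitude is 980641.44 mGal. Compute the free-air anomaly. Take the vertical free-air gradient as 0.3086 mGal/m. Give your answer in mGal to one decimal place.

Free-air correction = 0.3086 × 968.0 = 298.72 mGal
Free-air anomaly = 980276.72 − 980641.44 + (298.72) = -66.00 mGal

-66.0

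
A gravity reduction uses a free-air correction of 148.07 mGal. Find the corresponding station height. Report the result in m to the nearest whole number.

480

h = 148.07 / 0.3086 = 479.81 m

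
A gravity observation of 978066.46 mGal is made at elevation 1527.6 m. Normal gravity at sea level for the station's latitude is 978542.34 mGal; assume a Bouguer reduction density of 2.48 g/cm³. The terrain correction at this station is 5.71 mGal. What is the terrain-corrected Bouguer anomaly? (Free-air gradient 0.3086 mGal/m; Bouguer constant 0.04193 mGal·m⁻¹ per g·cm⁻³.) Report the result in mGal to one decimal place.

-157.6

Free-air correction = 0.3086 × 1527.6 = 471.42 mGal
Free-air anomaly = 978066.46 − 978542.34 + (471.42) = -4.46 mGal
Bouguer slab correction = 0.04193 × 2.48 × 1527.6 = 158.85 mGal
Simple Bouguer anomaly = -4.46 − (158.85) = -163.31 mGal
Complete Bouguer anomaly = -163.31 + 5.71 = -157.60 mGal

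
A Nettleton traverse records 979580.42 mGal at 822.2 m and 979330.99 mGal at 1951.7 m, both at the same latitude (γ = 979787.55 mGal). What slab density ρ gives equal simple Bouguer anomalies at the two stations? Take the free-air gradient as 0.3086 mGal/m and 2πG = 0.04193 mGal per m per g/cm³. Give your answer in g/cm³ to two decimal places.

2.09

Δg_obs = 979330.99 − 979580.42 = -249.43 mGal over Δh = 1951.7 − 822.2 = 1129.5 m
Equal Bouguer anomalies ⇒ Δg_obs + (0.3086 − 0.04193ρ)·Δh = 0
0.3086 − 0.04193ρ = −Δg_obs/Δh = 0.22083
ρ = (0.3086 − 0.22083) / 0.04193 = 2.09 g/cm³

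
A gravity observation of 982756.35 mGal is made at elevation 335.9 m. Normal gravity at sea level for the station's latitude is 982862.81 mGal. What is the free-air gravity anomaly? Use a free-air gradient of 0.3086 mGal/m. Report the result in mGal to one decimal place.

Free-air correction = 0.3086 × 335.9 = 103.66 mGal
Free-air anomaly = 982756.35 − 982862.81 + (103.66) = -2.80 mGal

-2.8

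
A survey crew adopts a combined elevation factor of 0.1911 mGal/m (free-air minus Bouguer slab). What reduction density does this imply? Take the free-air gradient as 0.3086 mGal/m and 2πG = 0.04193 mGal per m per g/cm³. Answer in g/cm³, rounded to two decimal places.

2.80

0.1911 = 0.3086 − 0.04193 × ρ
ρ = (0.3086 − 0.1911) / 0.04193 = 2.80 g/cm³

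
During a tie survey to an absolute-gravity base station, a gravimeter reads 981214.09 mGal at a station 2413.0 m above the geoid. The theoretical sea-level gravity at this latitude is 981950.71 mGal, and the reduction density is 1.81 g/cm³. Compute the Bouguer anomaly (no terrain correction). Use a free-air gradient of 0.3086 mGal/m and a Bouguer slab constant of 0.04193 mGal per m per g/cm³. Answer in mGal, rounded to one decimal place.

-175.1

Free-air correction = 0.3086 × 2413.0 = 744.65 mGal
Free-air anomaly = 981214.09 − 981950.71 + (744.65) = 8.03 mGal
Bouguer slab correction = 0.04193 × 1.81 × 2413.0 = 183.13 mGal
Simple Bouguer anomaly = 8.03 − (183.13) = -175.10 mGal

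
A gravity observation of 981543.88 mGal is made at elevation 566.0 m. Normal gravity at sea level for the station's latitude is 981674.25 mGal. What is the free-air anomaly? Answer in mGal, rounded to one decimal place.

44.3

Free-air correction = 0.3086 × 566.0 = 174.67 mGal
Free-air anomaly = 981543.88 − 981674.25 + (174.67) = 44.30 mGal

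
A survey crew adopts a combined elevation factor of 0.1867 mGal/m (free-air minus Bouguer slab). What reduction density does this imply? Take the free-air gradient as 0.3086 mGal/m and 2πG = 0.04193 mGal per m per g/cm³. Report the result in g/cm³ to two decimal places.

2.91

0.1867 = 0.3086 − 0.04193 × ρ
ρ = (0.3086 − 0.1867) / 0.04193 = 2.91 g/cm³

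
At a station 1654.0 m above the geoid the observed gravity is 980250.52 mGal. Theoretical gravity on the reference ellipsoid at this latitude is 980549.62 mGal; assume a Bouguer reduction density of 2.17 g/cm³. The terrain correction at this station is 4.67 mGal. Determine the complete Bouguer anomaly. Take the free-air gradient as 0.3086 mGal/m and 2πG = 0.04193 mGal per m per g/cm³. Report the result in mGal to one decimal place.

65.5

Free-air correction = 0.3086 × 1654.0 = 510.42 mGal
Free-air anomaly = 980250.52 − 980549.62 + (510.42) = 211.32 mGal
Bouguer slab correction = 0.04193 × 2.17 × 1654.0 = 150.49 mGal
Simple Bouguer anomaly = 211.32 − (150.49) = 60.83 mGal
Complete Bouguer anomaly = 60.83 + 4.67 = 65.50 mGal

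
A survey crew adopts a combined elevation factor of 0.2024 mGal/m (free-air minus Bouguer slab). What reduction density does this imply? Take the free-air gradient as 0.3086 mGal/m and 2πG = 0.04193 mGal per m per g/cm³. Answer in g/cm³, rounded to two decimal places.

0.2024 = 0.3086 − 0.04193 × ρ
ρ = (0.3086 − 0.2024) / 0.04193 = 2.53 g/cm³

2.53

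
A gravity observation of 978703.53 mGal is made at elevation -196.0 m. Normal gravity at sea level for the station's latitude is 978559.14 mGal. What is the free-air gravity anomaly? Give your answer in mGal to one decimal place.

83.9

Free-air correction = 0.3086 × -196.0 = -60.49 mGal
Free-air anomaly = 978703.53 − 978559.14 + (-60.49) = 83.90 mGal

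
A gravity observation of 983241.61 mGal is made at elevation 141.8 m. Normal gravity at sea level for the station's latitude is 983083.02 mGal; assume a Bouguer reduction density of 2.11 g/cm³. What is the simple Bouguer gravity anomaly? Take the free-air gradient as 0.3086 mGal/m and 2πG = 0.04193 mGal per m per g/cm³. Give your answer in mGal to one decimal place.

189.8

Free-air correction = 0.3086 × 141.8 = 43.76 mGal
Free-air anomaly = 983241.61 − 983083.02 + (43.76) = 202.35 mGal
Bouguer slab correction = 0.04193 × 2.11 × 141.8 = 12.55 mGal
Simple Bouguer anomaly = 202.35 − (12.55) = 189.80 mGal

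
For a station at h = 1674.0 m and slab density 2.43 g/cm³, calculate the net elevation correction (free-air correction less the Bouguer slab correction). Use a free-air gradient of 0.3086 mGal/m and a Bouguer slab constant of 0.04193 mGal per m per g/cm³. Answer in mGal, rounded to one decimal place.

346.0

Combined gradient = 0.3086 − 0.04193 × 2.43 = 0.2067101 mGal/m
Combined elevation correction = 0.2067101 × 1674.0 = 346.0 mGal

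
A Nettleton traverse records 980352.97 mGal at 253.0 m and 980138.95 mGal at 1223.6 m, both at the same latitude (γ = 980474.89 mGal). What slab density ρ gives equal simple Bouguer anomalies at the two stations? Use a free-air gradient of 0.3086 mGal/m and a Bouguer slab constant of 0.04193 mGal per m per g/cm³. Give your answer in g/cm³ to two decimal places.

2.10

Δg_obs = 980138.95 − 980352.97 = -214.02 mGal over Δh = 1223.6 − 253.0 = 970.6 m
Equal Bouguer anomalies ⇒ Δg_obs + (0.3086 − 0.04193ρ)·Δh = 0
0.3086 − 0.04193ρ = −Δg_obs/Δh = 0.22050
ρ = (0.3086 − 0.22050) / 0.04193 = 2.10 g/cm³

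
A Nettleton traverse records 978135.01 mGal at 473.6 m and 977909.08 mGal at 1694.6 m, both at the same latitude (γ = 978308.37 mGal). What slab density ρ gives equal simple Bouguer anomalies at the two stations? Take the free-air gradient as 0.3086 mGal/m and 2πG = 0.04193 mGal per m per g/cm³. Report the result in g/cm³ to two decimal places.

Δg_obs = 977909.08 − 978135.01 = -225.93 mGal over Δh = 1694.6 − 473.6 = 1221.0 m
Equal Bouguer anomalies ⇒ Δg_obs + (0.3086 − 0.04193ρ)·Δh = 0
0.3086 − 0.04193ρ = −Δg_obs/Δh = 0.18504
ρ = (0.3086 − 0.18504) / 0.04193 = 2.95 g/cm³

2.95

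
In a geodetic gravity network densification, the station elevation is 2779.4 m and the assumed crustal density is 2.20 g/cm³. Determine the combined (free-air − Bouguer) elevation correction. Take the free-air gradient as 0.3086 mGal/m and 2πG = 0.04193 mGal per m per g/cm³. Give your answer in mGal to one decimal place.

Combined gradient = 0.3086 − 0.04193 × 2.20 = 0.2163540 mGal/m
Combined elevation correction = 0.2163540 × 2779.4 = 601.3 mGal

601.3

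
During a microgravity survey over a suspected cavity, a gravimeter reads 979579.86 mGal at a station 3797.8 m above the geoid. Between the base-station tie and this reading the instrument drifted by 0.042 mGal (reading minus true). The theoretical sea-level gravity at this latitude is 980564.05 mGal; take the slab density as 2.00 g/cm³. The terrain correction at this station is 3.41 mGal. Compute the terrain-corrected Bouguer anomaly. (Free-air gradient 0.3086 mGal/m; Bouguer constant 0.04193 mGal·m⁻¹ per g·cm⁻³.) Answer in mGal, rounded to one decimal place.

Drift-corrected reading = 979579.86 − (0.042) = 979579.818 mGal
Free-air correction = 0.3086 × 3797.8 = 1172.00 mGal
Free-air anomaly = 979579.818 − 980564.05 + (1172.00) = 187.768 mGal
Bouguer slab correction = 0.04193 × 2.00 × 3797.8 = 318.48 mGal
Simple Bouguer anomaly = 187.768 − (318.48) = -130.712 mGal
Complete Bouguer anomaly = -130.712 + 3.41 = -127.302 mGal

-127.3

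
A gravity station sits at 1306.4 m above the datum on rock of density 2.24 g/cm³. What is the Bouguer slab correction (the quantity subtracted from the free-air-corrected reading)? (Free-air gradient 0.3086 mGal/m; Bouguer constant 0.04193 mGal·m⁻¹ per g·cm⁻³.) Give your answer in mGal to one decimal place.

122.7

Bouguer slab correction = 0.04193 × 2.24 × 1306.4 = 122.7 mGal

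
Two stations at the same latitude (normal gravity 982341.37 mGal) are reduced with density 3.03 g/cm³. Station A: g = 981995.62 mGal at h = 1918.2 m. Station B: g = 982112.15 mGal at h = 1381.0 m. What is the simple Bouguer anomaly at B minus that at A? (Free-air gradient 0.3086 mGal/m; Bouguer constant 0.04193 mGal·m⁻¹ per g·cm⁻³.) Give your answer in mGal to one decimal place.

Δg_SB(A) = 981995.62 − 982341.37 + 0.3086×1918.2 − 0.04193×3.03×1918.2 = 2.50 mGal
Δg_SB(B) = 982112.15 − 982341.37 + 0.3086×1381.0 − 0.04193×3.03×1381.0 = 21.50 mGal
Difference = 21.50 − (2.50) = 19.00 mGal

19.0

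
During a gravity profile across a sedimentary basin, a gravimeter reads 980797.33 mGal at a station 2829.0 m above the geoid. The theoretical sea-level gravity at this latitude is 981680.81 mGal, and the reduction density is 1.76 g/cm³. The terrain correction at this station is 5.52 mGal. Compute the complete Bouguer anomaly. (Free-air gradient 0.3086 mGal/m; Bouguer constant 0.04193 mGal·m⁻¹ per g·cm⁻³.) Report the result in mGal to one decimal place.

-213.7

Free-air correction = 0.3086 × 2829.0 = 873.03 mGal
Free-air anomaly = 980797.33 − 981680.81 + (873.03) = -10.45 mGal
Bouguer slab correction = 0.04193 × 1.76 × 2829.0 = 208.77 mGal
Simple Bouguer anomaly = -10.45 − (208.77) = -219.22 mGal
Complete Bouguer anomaly = -219.22 + 5.52 = -213.70 mGal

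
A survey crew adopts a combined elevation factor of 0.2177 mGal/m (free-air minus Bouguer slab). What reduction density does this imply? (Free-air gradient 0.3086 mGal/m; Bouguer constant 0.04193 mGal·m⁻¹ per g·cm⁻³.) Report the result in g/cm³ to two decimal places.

0.2177 = 0.3086 − 0.04193 × ρ
ρ = (0.3086 − 0.2177) / 0.04193 = 2.17 g/cm³

2.17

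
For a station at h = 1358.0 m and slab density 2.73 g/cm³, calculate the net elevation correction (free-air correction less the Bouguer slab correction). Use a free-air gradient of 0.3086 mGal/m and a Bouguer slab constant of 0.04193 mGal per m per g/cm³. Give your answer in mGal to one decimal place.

Combined gradient = 0.3086 − 0.04193 × 2.73 = 0.1941311 mGal/m
Combined elevation correction = 0.1941311 × 1358.0 = 263.6 mGal

263.6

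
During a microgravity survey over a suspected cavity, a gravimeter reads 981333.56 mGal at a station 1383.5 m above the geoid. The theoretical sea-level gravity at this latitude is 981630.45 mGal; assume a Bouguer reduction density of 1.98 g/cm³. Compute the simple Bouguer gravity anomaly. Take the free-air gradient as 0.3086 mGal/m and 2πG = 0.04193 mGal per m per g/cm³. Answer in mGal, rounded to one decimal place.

Free-air correction = 0.3086 × 1383.5 = 426.95 mGal
Free-air anomaly = 981333.56 − 981630.45 + (426.95) = 130.06 mGal
Bouguer slab correction = 0.04193 × 1.98 × 1383.5 = 114.86 mGal
Simple Bouguer anomaly = 130.06 − (114.86) = 15.20 mGal

15.2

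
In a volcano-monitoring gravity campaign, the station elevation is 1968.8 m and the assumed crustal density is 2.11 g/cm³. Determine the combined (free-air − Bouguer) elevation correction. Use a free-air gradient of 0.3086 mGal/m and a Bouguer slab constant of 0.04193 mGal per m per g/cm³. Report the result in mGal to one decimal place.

Combined gradient = 0.3086 − 0.04193 × 2.11 = 0.2201277 mGal/m
Combined elevation correction = 0.2201277 × 1968.8 = 433.4 mGal

433.4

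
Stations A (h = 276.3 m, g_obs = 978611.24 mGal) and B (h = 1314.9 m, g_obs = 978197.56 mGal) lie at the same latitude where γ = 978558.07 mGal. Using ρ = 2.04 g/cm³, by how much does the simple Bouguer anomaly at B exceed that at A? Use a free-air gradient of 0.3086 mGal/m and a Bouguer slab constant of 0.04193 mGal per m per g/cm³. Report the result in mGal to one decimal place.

Δg_SB(A) = 978611.24 − 978558.07 + 0.3086×276.3 − 0.04193×2.04×276.3 = 114.80 mGal
Δg_SB(B) = 978197.56 − 978558.07 + 0.3086×1314.9 − 0.04193×2.04×1314.9 = -67.20 mGal
Difference = -67.20 − (114.80) = -182.00 mGal

-182.0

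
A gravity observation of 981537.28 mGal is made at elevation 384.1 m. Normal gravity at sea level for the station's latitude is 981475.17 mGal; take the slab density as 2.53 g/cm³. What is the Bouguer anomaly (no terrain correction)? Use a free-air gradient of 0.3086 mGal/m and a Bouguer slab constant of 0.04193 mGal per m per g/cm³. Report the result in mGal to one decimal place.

Free-air correction = 0.3086 × 384.1 = 118.53 mGal
Free-air anomaly = 981537.28 − 981475.17 + (118.53) = 180.64 mGal
Bouguer slab correction = 0.04193 × 2.53 × 384.1 = 40.75 mGal
Simple Bouguer anomaly = 180.64 − (40.75) = 139.89 mGal

139.9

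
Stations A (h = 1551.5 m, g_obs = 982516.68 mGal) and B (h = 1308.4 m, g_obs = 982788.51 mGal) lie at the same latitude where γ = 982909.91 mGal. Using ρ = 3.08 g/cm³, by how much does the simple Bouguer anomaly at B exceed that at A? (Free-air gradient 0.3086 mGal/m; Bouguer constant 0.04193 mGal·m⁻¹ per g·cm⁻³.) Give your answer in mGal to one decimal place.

Δg_SB(A) = 982516.68 − 982909.91 + 0.3086×1551.5 − 0.04193×3.08×1551.5 = -114.80 mGal
Δg_SB(B) = 982788.51 − 982909.91 + 0.3086×1308.4 − 0.04193×3.08×1308.4 = 113.40 mGal
Difference = 113.40 − (-114.80) = 228.20 mGal

228.2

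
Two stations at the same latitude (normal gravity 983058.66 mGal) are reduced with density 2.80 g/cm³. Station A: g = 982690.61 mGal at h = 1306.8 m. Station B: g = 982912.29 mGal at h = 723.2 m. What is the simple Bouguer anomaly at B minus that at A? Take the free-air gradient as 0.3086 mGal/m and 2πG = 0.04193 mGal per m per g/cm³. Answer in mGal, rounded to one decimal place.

110.1

Δg_SB(A) = 982690.61 − 983058.66 + 0.3086×1306.8 − 0.04193×2.80×1306.8 = -118.20 mGal
Δg_SB(B) = 982912.29 − 983058.66 + 0.3086×723.2 − 0.04193×2.80×723.2 = -8.10 mGal
Difference = -8.10 − (-118.20) = 110.10 mGal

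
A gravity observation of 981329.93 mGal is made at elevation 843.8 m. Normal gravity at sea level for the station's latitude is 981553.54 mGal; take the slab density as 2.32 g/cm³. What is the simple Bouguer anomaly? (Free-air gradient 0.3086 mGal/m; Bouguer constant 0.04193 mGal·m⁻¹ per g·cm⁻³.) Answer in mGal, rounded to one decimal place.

Free-air correction = 0.3086 × 843.8 = 260.40 mGal
Free-air anomaly = 981329.93 − 981553.54 + (260.40) = 36.79 mGal
Bouguer slab correction = 0.04193 × 2.32 × 843.8 = 82.08 mGal
Simple Bouguer anomaly = 36.79 − (82.08) = -45.29 mGal

-45.3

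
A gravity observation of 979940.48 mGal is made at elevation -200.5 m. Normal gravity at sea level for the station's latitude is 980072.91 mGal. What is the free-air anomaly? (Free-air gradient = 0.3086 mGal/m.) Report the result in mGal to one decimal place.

-194.3

Free-air correction = 0.3086 × -200.5 = -61.87 mGal
Free-air anomaly = 979940.48 − 980072.91 + (-61.87) = -194.30 mGal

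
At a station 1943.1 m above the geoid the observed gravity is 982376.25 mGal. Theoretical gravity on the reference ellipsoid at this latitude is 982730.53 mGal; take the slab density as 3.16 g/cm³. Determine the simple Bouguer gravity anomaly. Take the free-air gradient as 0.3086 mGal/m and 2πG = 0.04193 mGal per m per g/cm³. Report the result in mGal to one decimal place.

-12.1

Free-air correction = 0.3086 × 1943.1 = 599.64 mGal
Free-air anomaly = 982376.25 − 982730.53 + (599.64) = 245.36 mGal
Bouguer slab correction = 0.04193 × 3.16 × 1943.1 = 257.46 mGal
Simple Bouguer anomaly = 245.36 − (257.46) = -12.10 mGal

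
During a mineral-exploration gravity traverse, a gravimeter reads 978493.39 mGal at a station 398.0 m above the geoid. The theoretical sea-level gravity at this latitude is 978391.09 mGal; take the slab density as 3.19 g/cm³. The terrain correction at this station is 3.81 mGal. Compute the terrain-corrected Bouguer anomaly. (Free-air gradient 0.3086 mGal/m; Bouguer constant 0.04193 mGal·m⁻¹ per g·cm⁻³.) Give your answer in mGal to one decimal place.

175.7

Free-air correction = 0.3086 × 398.0 = 122.82 mGal
Free-air anomaly = 978493.39 − 978391.09 + (122.82) = 225.12 mGal
Bouguer slab correction = 0.04193 × 3.19 × 398.0 = 53.24 mGal
Simple Bouguer anomaly = 225.12 − (53.24) = 171.88 mGal
Complete Bouguer anomaly = 171.88 + 3.81 = 175.69 mGal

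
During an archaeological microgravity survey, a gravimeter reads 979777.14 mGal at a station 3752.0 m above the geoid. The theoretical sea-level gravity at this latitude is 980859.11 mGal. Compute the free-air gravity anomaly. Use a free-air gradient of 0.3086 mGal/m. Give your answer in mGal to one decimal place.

75.9

Free-air correction = 0.3086 × 3752.0 = 1157.87 mGal
Free-air anomaly = 979777.14 − 980859.11 + (1157.87) = 75.90 mGal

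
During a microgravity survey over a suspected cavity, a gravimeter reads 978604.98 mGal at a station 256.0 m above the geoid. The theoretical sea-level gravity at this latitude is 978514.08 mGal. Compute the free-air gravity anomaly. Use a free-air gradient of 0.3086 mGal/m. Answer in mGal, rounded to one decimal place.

Free-air correction = 0.3086 × 256.0 = 79.00 mGal
Free-air anomaly = 978604.98 − 978514.08 + (79.00) = 169.90 mGal

169.9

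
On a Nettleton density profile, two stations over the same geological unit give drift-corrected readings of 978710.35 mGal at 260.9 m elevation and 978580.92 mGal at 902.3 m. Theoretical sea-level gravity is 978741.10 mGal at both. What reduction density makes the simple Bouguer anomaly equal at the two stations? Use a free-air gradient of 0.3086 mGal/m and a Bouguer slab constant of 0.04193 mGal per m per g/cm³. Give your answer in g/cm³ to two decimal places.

Δg_obs = 978580.92 − 978710.35 = -129.43 mGal over Δh = 902.3 − 260.9 = 641.4 m
Equal Bouguer anomalies ⇒ Δg_obs + (0.3086 − 0.04193ρ)·Δh = 0
0.3086 − 0.04193ρ = −Δg_obs/Δh = 0.20179
ρ = (0.3086 − 0.20179) / 0.04193 = 2.55 g/cm³

2.55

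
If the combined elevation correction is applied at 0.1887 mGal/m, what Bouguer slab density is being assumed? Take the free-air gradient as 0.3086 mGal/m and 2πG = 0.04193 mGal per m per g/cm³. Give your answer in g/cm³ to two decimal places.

2.86

0.1887 = 0.3086 − 0.04193 × ρ
ρ = (0.3086 − 0.1887) / 0.04193 = 2.86 g/cm³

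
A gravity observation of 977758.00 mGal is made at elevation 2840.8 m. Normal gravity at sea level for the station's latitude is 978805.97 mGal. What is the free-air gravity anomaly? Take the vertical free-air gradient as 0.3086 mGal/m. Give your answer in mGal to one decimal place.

-171.3

Free-air correction = 0.3086 × 2840.8 = 876.67 mGal
Free-air anomaly = 977758.00 − 978805.97 + (876.67) = -171.30 mGal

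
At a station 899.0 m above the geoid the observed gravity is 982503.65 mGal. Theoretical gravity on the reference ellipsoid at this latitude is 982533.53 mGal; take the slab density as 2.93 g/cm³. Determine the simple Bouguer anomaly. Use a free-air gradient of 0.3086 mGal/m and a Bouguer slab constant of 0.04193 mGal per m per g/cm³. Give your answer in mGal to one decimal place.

137.1

Free-air correction = 0.3086 × 899.0 = 277.43 mGal
Free-air anomaly = 982503.65 − 982533.53 + (277.43) = 247.55 mGal
Bouguer slab correction = 0.04193 × 2.93 × 899.0 = 110.45 mGal
Simple Bouguer anomaly = 247.55 − (110.45) = 137.10 mGal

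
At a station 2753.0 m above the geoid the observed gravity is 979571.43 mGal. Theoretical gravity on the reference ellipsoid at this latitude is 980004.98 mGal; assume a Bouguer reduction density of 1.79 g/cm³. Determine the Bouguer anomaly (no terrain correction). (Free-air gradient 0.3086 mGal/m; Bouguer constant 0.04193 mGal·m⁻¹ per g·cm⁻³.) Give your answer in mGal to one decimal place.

Free-air correction = 0.3086 × 2753.0 = 849.58 mGal
Free-air anomaly = 979571.43 − 980004.98 + (849.58) = 416.03 mGal
Bouguer slab correction = 0.04193 × 1.79 × 2753.0 = 206.63 mGal
Simple Bouguer anomaly = 416.03 − (206.63) = 209.40 mGal

209.4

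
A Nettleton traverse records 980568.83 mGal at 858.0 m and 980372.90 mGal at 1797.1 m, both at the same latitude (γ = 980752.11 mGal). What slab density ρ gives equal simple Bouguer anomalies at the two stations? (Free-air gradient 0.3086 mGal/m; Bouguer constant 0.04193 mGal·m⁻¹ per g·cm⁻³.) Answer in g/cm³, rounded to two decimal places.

2.38

Δg_obs = 980372.90 − 980568.83 = -195.93 mGal over Δh = 1797.1 − 858.0 = 939.1 m
Equal Bouguer anomalies ⇒ Δg_obs + (0.3086 − 0.04193ρ)·Δh = 0
0.3086 − 0.04193ρ = −Δg_obs/Δh = 0.20864
ρ = (0.3086 − 0.20864) / 0.04193 = 2.38 g/cm³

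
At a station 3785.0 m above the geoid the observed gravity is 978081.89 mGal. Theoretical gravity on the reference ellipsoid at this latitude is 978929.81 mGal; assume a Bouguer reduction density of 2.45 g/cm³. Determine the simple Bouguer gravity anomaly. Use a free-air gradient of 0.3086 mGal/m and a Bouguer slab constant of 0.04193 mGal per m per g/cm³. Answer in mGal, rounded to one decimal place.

Free-air correction = 0.3086 × 3785.0 = 1168.05 mGal
Free-air anomaly = 978081.89 − 978929.81 + (1168.05) = 320.13 mGal
Bouguer slab correction = 0.04193 × 2.45 × 3785.0 = 388.83 mGal
Simple Bouguer anomaly = 320.13 − (388.83) = -68.70 mGal

-68.7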